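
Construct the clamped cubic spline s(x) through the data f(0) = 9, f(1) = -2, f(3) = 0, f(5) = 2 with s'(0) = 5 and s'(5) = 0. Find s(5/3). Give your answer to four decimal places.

Let M_i = s''(x_i). Step sizes h_i = 1, 2, 2; slopes of the chords Δ_i = (y_(i+1) - y_i)/h_i = -11, 1, 1.
  1·M_0 + 6·M_1 + 2·M_2 = 6(Δ_1 - Δ_0) = 72
  2·M_1 + 8·M_2 + 2·M_3 = 6(Δ_2 - Δ_1) = 0
Clamped end conditions give two more equations: 2h_0·M_0 + h_0·M_1 = 6(Δ_0 - s'(0)) = -96 and h_2·M_2 + 2h_2·M_3 = 6(s'(5) - Δ_2) = -6.
Hence M_0 = -1382/23, M_1 = 556/23, M_2 = -149/23, M_3 = 40/23.
On [1, 3], s(x) = -2 - 298/23·(x - 1) + 278/23·(x - 1)² - 235/92·(x - 1)³.
With (x - 1) = 2/3: s(5/3) = -3740/621.

-6.0225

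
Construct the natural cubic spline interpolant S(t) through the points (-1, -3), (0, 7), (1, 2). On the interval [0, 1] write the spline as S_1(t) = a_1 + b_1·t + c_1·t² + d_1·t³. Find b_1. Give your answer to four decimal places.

2.5000

Write σ_i for S''(x_i). With h_i = 1, 1 and divided differences Δ_i = 10, -5, the continuity of S' gives the tridiagonal system
  1·σ_0 + 4·σ_1 + 1·σ_2 = 6(Δ_1 - Δ_0) = -90
Natural end conditions: σ_0 = σ_2 = 0.
Solving: σ_0 = 0, σ_1 = -45/2, σ_2 = 0.
On [0, 1], with S_1(t) = a_1 + b_1·t + c_1·t² + d_1·t³: c_1 = σ_1/2 = -45/4, d_1 = (σ_2 - σ_1)/(6h_1) = 15/4, b_1 = Δ_1 - h_1(2σ_1 + σ_2)/6 = 5/2.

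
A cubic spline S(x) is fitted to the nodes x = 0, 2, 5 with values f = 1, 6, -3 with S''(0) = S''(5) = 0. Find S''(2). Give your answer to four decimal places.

-3.3000

Write M_i for S''(x_i). With h_i = 2, 3 and divided differences Δ_i = 5/2, -3, the continuity of S' gives the tridiagonal system
  2·M_0 + 10·M_1 + 3·M_2 = 6(Δ_1 - Δ_0) = -33
Natural end conditions: M_0 = M_2 = 0.
Solving: M_0 = 0, M_1 = -33/10, M_2 = 0.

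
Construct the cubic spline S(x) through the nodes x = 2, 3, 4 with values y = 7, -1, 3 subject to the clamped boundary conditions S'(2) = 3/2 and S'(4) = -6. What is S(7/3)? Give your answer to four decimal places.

Let σ_i = S''(x_i). Step sizes h_i = 1, 1; slopes of the chords Δ_i = (y_(i+1) - y_i)/h_i = -8, 4.
  1·σ_0 + 4·σ_1 + 1·σ_2 = 6(Δ_1 - Δ_0) = 72
Clamped end conditions give two more equations: 2h_0·σ_0 + h_0·σ_1 = 6(Δ_0 - S'(2)) = -57 and h_1·σ_1 + 2h_1·σ_2 = 6(S'(4) - Δ_1) = -60.
Solving the tridiagonal system: σ_0 = -201/4, σ_1 = 87/2, σ_2 = -207/4.
On [2, 3], S(x) = 7 + 3/2·(x - 2) - 201/8·(x - 2)² + 125/8·(x - 2)³.
With (x - 2) = 1/3: S(7/3) = 571/108.

5.2870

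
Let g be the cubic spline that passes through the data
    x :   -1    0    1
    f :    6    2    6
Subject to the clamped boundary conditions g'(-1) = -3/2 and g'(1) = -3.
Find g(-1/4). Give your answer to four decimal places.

With m_i denoting the second derivative at x_i, h_i = 1, 1, and Δ_i = (y_(i+1) − y_i)/h_i = -4, 4:
  1·m_0 + 4·m_1 + 1·m_2 = 6(Δ_1 - Δ_0) = 48
Clamped end conditions give two more equations: 2h_0·m_0 + h_0·m_1 = 6(Δ_0 - g'(-1)) = -15 and h_1·m_1 + 2h_1·m_2 = 6(g'(1) - Δ_1) = -42.
Solving: m_0 = -81/4, m_1 = 51/2, m_2 = -135/4.
On [-1, 0], g(x) = 6 - 3/2·(x + 1) - 81/8·(x + 1)² + 61/8·(x + 1)³.
With (x + 1) = 3/4: g(-1/4) = 1227/512.

2.3965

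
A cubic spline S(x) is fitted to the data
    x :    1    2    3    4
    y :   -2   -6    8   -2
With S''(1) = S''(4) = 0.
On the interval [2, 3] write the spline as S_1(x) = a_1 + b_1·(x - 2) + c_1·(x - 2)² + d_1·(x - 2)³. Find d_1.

-14

Write M_i for S''(x_i). With h_i = 1, 1, 1 and divided differences Δ_i = -4, 14, -10, the continuity of S' gives the tridiagonal system
  1·M_0 + 4·M_1 + 1·M_2 = 6(Δ_1 - Δ_0) = 108
  1·M_1 + 4·M_2 + 1·M_3 = 6(Δ_2 - Δ_1) = -144
Natural end conditions: M_0 = M_3 = 0.
Forward elimination and back-substitution give M_0 = 0, M_1 = 192/5, M_2 = -228/5, M_3 = 0.
On [2, 3], with S_1(x) = a_1 + b_1·(x - 2) + c_1·(x - 2)² + d_1·(x - 2)³: c_1 = M_1/2 = 96/5, d_1 = (M_2 - M_1)/(6h_1) = -14, b_1 = Δ_1 - h_1(2M_1 + M_2)/6 = 44/5.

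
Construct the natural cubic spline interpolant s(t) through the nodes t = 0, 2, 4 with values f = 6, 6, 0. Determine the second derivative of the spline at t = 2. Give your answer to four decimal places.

Put m_i = s'' at the i-th knot. Here h = (2, 2) and Δ = (0, -3), so the interior equations h_(i-1)·m_(i-1) + 2(h_(i-1)+h_i)·m_i + h_i·m_(i+1) = 6(Δ_i − Δ_(i-1)) read
  2·m_0 + 8·m_1 + 2·m_2 = 6(Δ_1 - Δ_0) = -18
Natural end conditions: m_0 = m_2 = 0.
Solving: m_0 = 0, m_1 = -9/4, m_2 = 0.

-2.2500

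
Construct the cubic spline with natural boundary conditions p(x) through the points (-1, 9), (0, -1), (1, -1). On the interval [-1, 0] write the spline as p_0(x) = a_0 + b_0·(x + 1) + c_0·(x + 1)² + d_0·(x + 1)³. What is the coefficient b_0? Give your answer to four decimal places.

With σ_i denoting the second derivative at x_i, h_i = 1, 1, and Δ_i = (y_(i+1) − y_i)/h_i = -10, 0:
  1·σ_0 + 4·σ_1 + 1·σ_2 = 6(Δ_1 - Δ_0) = 60
Natural end conditions: σ_0 = σ_2 = 0.
Solving the tridiagonal system: σ_0 = 0, σ_1 = 15, σ_2 = 0.
On [-1, 0], with p_0(x) = a_0 + b_0·(x + 1) + c_0·(x + 1)² + d_0·(x + 1)³: c_0 = σ_0/2 = 0, d_0 = (σ_1 - σ_0)/(6h_0) = 5/2, b_0 = Δ_0 - h_0(2σ_0 + σ_1)/6 = -25/2.

-12.5000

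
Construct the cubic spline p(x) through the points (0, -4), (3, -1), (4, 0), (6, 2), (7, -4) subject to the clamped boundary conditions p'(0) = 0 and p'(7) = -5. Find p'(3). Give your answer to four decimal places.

0.7746

Write M_i for p''(x_i). With h_i = 3, 1, 2, 1 and divided differences Δ_i = 1, 1, 1, -6, the continuity of p' gives the tridiagonal system
  3·M_0 + 8·M_1 + 1·M_2 = 6(Δ_1 - Δ_0) = 0
  1·M_1 + 6·M_2 + 2·M_3 = 6(Δ_2 - Δ_1) = 0
  2·M_2 + 6·M_3 + 1·M_4 = 6(Δ_3 - Δ_2) = -42
Clamped end conditions give two more equations: 2h_0·M_0 + h_0·M_1 = 6(Δ_0 - p'(0)) = 6 and h_3·M_3 + 2h_3·M_4 = 6(p'(7) - Δ_3) = 6.
Forward elimination and back-substitution give M_0 = 181/122, M_1 = -59/61, M_2 = 401/122, M_3 = -572/61, M_4 = 469/61.
On [3, 4], p'(x) = b_1 + 2c_1·(x - 3) + 3d_1·(x - 3)² with b_1 = Δ_1 - h_1(2M_1 + M_2)/6 = 189/244, c_1 = M_1/2 = -59/122, d_1 = (M_2 - M_1)/(6h_1) = 173/244. So p'(3) = 189/244.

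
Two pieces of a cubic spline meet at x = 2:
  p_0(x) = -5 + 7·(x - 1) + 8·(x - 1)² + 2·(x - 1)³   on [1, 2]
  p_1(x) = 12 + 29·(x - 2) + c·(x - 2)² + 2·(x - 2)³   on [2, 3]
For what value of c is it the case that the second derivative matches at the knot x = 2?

14

p_0''(x) = 16 + 12·(x - 1), so p_0''(2) = 28. On the right, p_1''(2) = 2c, so c = 14.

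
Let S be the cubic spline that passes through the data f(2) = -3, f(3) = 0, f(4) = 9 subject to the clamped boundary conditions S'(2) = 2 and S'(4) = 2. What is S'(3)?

8

With σ_i denoting the second derivative at x_i, h_i = 1, 1, and Δ_i = (y_(i+1) − y_i)/h_i = 3, 9:
  1·σ_0 + 4·σ_1 + 1·σ_2 = 6(Δ_1 - Δ_0) = 36
Clamped end conditions give two more equations: 2h_0·σ_0 + h_0·σ_1 = 6(Δ_0 - S'(2)) = 6 and h_1·σ_1 + 2h_1·σ_2 = 6(S'(4) - Δ_1) = -42.
Solving the tridiagonal system: σ_0 = -6, σ_1 = 18, σ_2 = -30.
On [3, 4], S'(x) = b_1 + 2c_1·(x - 3) + 3d_1·(x - 3)² with b_1 = Δ_1 - h_1(2σ_1 + σ_2)/6 = 8, c_1 = σ_1/2 = 9, d_1 = (σ_2 - σ_1)/(6h_1) = -8. So S'(3) = 8.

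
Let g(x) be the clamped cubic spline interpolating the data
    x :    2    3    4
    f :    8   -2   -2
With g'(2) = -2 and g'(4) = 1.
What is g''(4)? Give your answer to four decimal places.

-10.5000

Put M_i = g'' at the i-th knot. Here h = (1, 1) and Δ = (-10, 0), so the interior equations h_(i-1)·M_(i-1) + 2(h_(i-1)+h_i)·M_i + h_i·M_(i+1) = 6(Δ_i − Δ_(i-1)) read
  1·M_0 + 4·M_1 + 1·M_2 = 6(Δ_1 - Δ_0) = 60
Clamped end conditions give two more equations: 2h_0·M_0 + h_0·M_1 = 6(Δ_0 - g'(2)) = -48 and h_1·M_1 + 2h_1·M_2 = 6(g'(4) - Δ_1) = 6.
Hence M_0 = -75/2, M_1 = 27, M_2 = -21/2.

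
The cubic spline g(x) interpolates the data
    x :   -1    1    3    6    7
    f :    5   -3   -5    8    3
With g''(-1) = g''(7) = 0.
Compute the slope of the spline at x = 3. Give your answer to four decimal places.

3.1281

With M_i denoting the second derivative at x_i, h_i = 2, 2, 3, 1, and Δ_i = (y_(i+1) − y_i)/h_i = -4, -1, 13/3, -5:
  2·M_0 + 8·M_1 + 2·M_2 = 6(Δ_1 - Δ_0) = 18
  2·M_1 + 10·M_2 + 3·M_3 = 6(Δ_2 - Δ_1) = 32
  3·M_2 + 8·M_3 + 1·M_4 = 6(Δ_3 - Δ_2) = -56
Natural end conditions: M_0 = M_4 = 0.
Solving: M_0 = 0, M_1 = 215/268, M_2 = 388/67, M_3 = -1229/134, M_4 = 0.
On [3, 6], g'(x) = b_2 + 2c_2·(x - 3) + 3d_2·(x - 3)² with b_2 = Δ_2 - h_2(2M_2 + M_3)/6 = 2515/804, c_2 = M_2/2 = 194/67, d_2 = (M_3 - M_2)/(6h_2) = -2005/2412. So g'(3) = 2515/804.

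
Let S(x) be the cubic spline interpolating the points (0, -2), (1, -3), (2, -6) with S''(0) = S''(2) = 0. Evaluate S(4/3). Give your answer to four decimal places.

Put σ_i = S'' at the i-th knot. Here h = (1, 1) and Δ = (-1, -3), so the interior equations h_(i-1)·σ_(i-1) + 2(h_(i-1)+h_i)·σ_i + h_i·σ_(i+1) = 6(Δ_i − Δ_(i-1)) read
  1·σ_0 + 4·σ_1 + 1·σ_2 = 6(Δ_1 - Δ_0) = -12
Natural end conditions: σ_0 = σ_2 = 0.
Solving the tridiagonal system: σ_0 = 0, σ_1 = -3, σ_2 = 0.
On [1, 2], S(x) = -3 - 2·(x - 1) - 3/2·(x - 1)² + 1/2·(x - 1)³.
With (x - 1) = 1/3: S(4/3) = -103/27.

-3.8148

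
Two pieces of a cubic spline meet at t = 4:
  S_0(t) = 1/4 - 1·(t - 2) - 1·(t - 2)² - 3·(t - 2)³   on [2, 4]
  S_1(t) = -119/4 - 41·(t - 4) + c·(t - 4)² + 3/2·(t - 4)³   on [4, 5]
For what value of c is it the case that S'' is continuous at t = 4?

S_0''(t) = -2 - 18·(t - 2), so S_0''(4) = -38. On the right, S_1''(4) = 2c, so c = -19.

-19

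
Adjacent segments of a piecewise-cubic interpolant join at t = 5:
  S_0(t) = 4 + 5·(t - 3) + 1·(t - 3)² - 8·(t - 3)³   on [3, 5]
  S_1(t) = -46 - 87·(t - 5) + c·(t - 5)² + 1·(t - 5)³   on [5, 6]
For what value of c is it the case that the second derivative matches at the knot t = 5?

-47

S_0''(t) = 2 - 48·(t - 3), so S_0''(5) = -94. On the right, S_1''(5) = 2c, so c = -47.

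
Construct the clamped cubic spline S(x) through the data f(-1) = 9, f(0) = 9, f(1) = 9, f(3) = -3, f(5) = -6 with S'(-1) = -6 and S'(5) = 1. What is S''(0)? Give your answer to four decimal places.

-3.1190

Put σ_i = S'' at the i-th knot. Here h = (1, 1, 2, 2) and Δ = (0, 0, -6, -3/2), so the interior equations h_(i-1)·σ_(i-1) + 2(h_(i-1)+h_i)·σ_i + h_i·σ_(i+1) = 6(Δ_i − Δ_(i-1)) read
  1·σ_0 + 4·σ_1 + 1·σ_2 = 6(Δ_1 - Δ_0) = 0
  1·σ_1 + 6·σ_2 + 2·σ_3 = 6(Δ_2 - Δ_1) = -36
  2·σ_2 + 8·σ_3 + 2·σ_4 = 6(Δ_3 - Δ_2) = 27
Clamped end conditions give two more equations: 2h_0·σ_0 + h_0·σ_1 = 6(Δ_0 - S'(-1)) = 36 and h_3·σ_3 + 2h_3·σ_4 = 6(S'(5) - Δ_3) = 15.
Hence σ_0 = 1643/84, σ_1 = -131/42, σ_2 = -85/12, σ_3 = 101/21, σ_4 = 113/84.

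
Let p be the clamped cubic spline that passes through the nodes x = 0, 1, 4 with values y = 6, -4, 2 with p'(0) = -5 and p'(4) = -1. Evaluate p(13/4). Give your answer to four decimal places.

With σ_i denoting the second derivative at x_i, h_i = 1, 3, and Δ_i = (y_(i+1) − y_i)/h_i = -10, 2:
  1·σ_0 + 8·σ_1 + 3·σ_2 = 6(Δ_1 - Δ_0) = 72
Clamped end conditions give two more equations: 2h_0·σ_0 + h_0·σ_1 = 6(Δ_0 - p'(0)) = -30 and h_1·σ_1 + 2h_1·σ_2 = 6(p'(4) - Δ_1) = -18.
Hence σ_0 = -23, σ_1 = 16, σ_2 = -11.
On [1, 4], p(x) = -4 - 17/2·(x - 1) + 8·(x - 1)² - 3/2·(x - 1)³.
With (x - 1) = 9/4: p(13/4) = 37/128.

0.2891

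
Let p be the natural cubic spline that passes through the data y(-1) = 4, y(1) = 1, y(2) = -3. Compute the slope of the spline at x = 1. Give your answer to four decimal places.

Let m_i = p''(x_i). Step sizes h_i = 2, 1; slopes of the chords Δ_i = (y_(i+1) - y_i)/h_i = -3/2, -4.
  2·m_0 + 6·m_1 + 1·m_2 = 6(Δ_1 - Δ_0) = -15
Natural end conditions: m_0 = m_2 = 0.
Hence m_0 = 0, m_1 = -5/2, m_2 = 0.
On [1, 2], p'(x) = b_1 + 2c_1·(x - 1) + 3d_1·(x - 1)² with b_1 = Δ_1 - h_1(2m_1 + m_2)/6 = -19/6, c_1 = m_1/2 = -5/4, d_1 = (m_2 - m_1)/(6h_1) = 5/12. So p'(1) = -19/6.

-3.1667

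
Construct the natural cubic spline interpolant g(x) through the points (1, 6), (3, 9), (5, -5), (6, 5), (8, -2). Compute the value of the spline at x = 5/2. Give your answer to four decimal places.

Let σ_i = g''(x_i). Step sizes h_i = 2, 2, 1, 2; slopes of the chords Δ_i = (y_(i+1) - y_i)/h_i = 3/2, -7, 10, -7/2.
  2·σ_0 + 8·σ_1 + 2·σ_2 = 6(Δ_1 - Δ_0) = -51
  2·σ_1 + 6·σ_2 + 1·σ_3 = 6(Δ_2 - Δ_1) = 102
  1·σ_2 + 6·σ_3 + 2·σ_4 = 6(Δ_3 - Δ_2) = -81
Natural end conditions: σ_0 = σ_4 = 0.
Solving: σ_0 = 0, σ_1 = -3171/256, σ_2 = 1539/64, σ_3 = -2241/128, σ_4 = 0.
On [1, 3], g(x) = 6 + 1441/256·(x - 1) + 0·(x - 1)² - 1057/1024·(x - 1)³.
With (x - 1) = 3/2: g(5/2) = 89781/8192.

10.9596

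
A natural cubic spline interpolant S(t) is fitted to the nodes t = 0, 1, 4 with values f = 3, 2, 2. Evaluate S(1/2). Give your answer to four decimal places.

Write σ_i for S''(x_i). With h_i = 1, 3 and divided differences Δ_i = -1, 0, the continuity of S' gives the tridiagonal system
  1·σ_0 + 8·σ_1 + 3·σ_2 = 6(Δ_1 - Δ_0) = 6
Natural end conditions: σ_0 = σ_2 = 0.
Forward elimination and back-substitution give σ_0 = 0, σ_1 = 3/4, σ_2 = 0.
On [0, 1], S(t) = 3 - 9/8·t + 0·t² + 1/8·t³.
With t = 1/2: S(1/2) = 157/64.

2.4531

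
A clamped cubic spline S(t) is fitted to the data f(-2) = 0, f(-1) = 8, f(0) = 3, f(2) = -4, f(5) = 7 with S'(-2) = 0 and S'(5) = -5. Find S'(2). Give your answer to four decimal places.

Write M_i for S''(x_i). With h_i = 1, 1, 2, 3 and divided differences Δ_i = 8, -5, -7/2, 11/3, the continuity of S' gives the tridiagonal system
  1·M_0 + 4·M_1 + 1·M_2 = 6(Δ_1 - Δ_0) = -78
  1·M_1 + 6·M_2 + 2·M_3 = 6(Δ_2 - Δ_1) = 9
  2·M_2 + 10·M_3 + 3·M_4 = 6(Δ_3 - Δ_2) = 43
Clamped end conditions give two more equations: 2h_0·M_0 + h_0·M_1 = 6(Δ_0 - S'(-2)) = 48 and h_3·M_3 + 2h_3·M_4 = 6(S'(5) - Δ_3) = -52.
Hence M_0 = 8147/208, M_1 = -3155/104, M_2 = 869/208, M_3 = 371/52, M_4 = -3817/312.
On [2, 5], S'(t) = b_3 + 2c_3·(t - 2) + 3d_3·(t - 2)² with b_3 = Δ_3 - h_3(2M_3 + M_4)/6 = 551/208, c_3 = M_3/2 = 371/104, d_3 = (M_4 - M_3)/(6h_3) = -6043/5616. So S'(2) = 551/208.

2.6490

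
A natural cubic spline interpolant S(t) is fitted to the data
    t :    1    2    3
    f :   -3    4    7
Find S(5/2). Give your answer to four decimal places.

5.8750

With m_i denoting the second derivative at x_i, h_i = 1, 1, and Δ_i = (y_(i+1) − y_i)/h_i = 7, 3:
  1·m_0 + 4·m_1 + 1·m_2 = 6(Δ_1 - Δ_0) = -24
Natural end conditions: m_0 = m_2 = 0.
Hence m_0 = 0, m_1 = -6, m_2 = 0.
On [2, 3], S(t) = 4 + 5·(t - 2) - 3·(t - 2)² + 1·(t - 2)³.
With (t - 2) = 1/2: S(5/2) = 47/8.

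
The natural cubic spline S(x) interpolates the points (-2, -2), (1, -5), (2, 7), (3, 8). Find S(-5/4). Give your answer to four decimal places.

-7.0368

Write m_i for S''(x_i). With h_i = 3, 1, 1 and divided differences Δ_i = -1, 12, 1, the continuity of S' gives the tridiagonal system
  3·m_0 + 8·m_1 + 1·m_2 = 6(Δ_1 - Δ_0) = 78
  1·m_1 + 4·m_2 + 1·m_3 = 6(Δ_2 - Δ_1) = -66
Natural end conditions: m_0 = m_3 = 0.
Forward elimination and back-substitution give m_0 = 0, m_1 = 378/31, m_2 = -606/31, m_3 = 0.
On [-2, 1], S(x) = -2 - 220/31·(x + 2) + 0·(x + 2)² + 21/31·(x + 2)³.
With (x + 2) = 3/4: S(-5/4) = -13961/1984.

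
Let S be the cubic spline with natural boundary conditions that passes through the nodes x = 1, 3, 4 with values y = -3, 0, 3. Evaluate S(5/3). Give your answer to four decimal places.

Write M_i for S''(x_i). With h_i = 2, 1 and divided differences Δ_i = 3/2, 3, the continuity of S' gives the tridiagonal system
  2·M_0 + 6·M_1 + 1·M_2 = 6(Δ_1 - Δ_0) = 9
Natural end conditions: M_0 = M_2 = 0.
Hence M_0 = 0, M_1 = 3/2, M_2 = 0.
On [1, 3], S(x) = -3 + 1·(x - 1) + 0·(x - 1)² + 1/8·(x - 1)³.
With (x - 1) = 2/3: S(5/3) = -62/27.

-2.2963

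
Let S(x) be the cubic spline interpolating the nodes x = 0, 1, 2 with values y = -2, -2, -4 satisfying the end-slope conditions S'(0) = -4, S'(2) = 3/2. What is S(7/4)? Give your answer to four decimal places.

-3.9395

With M_i denoting the second derivative at x_i, h_i = 1, 1, and Δ_i = (y_(i+1) − y_i)/h_i = 0, -2:
  1·M_0 + 4·M_1 + 1·M_2 = 6(Δ_1 - Δ_0) = -12
Clamped end conditions give two more equations: 2h_0·M_0 + h_0·M_1 = 6(Δ_0 - S'(0)) = 24 and h_1·M_1 + 2h_1·M_2 = 6(S'(2) - Δ_1) = 21.
Hence M_0 = 71/4, M_1 = -23/2, M_2 = 65/4.
On [1, 2], S(x) = -2 - 7/8·(x - 1) - 23/4·(x - 1)² + 37/8·(x - 1)³.
With (x - 1) = 3/4: S(7/4) = -2017/512.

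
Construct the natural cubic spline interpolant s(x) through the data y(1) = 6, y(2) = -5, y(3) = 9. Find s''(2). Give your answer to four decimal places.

Put σ_i = s'' at the i-th knot. Here h = (1, 1) and Δ = (-11, 14), so the interior equations h_(i-1)·σ_(i-1) + 2(h_(i-1)+h_i)·σ_i + h_i·σ_(i+1) = 6(Δ_i − Δ_(i-1)) read
  1·σ_0 + 4·σ_1 + 1·σ_2 = 6(Δ_1 - Δ_0) = 150
Natural end conditions: σ_0 = σ_2 = 0.
Hence σ_0 = 0, σ_1 = 75/2, σ_2 = 0.

37.5000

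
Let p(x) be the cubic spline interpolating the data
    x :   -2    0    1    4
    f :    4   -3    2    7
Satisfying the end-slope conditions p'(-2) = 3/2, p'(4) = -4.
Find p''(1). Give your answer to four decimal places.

With m_i denoting the second derivative at x_i, h_i = 2, 1, 3, and Δ_i = (y_(i+1) − y_i)/h_i = -7/2, 5, 5/3:
  2·m_0 + 6·m_1 + 1·m_2 = 6(Δ_1 - Δ_0) = 51
  1·m_1 + 8·m_2 + 3·m_3 = 6(Δ_2 - Δ_1) = -20
Clamped end conditions give two more equations: 2h_0·m_0 + h_0·m_1 = 6(Δ_0 - p'(-2)) = -30 and h_2·m_2 + 2h_2·m_3 = 6(p'(4) - Δ_2) = -34.
Solving: m_0 = -201/14, m_1 = 96/7, m_2 = -18/7, m_3 = -92/21.

-2.5714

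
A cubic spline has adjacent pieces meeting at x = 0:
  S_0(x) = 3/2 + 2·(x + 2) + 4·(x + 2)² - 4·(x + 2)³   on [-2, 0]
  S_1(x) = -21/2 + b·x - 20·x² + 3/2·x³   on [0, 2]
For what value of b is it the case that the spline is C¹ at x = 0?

S_0'(x) = 2 + 8·(x + 2) - 12·(x + 2)², so S_0'(0) = -30. On the right, S_1'(0) = b, so b = -30.

-30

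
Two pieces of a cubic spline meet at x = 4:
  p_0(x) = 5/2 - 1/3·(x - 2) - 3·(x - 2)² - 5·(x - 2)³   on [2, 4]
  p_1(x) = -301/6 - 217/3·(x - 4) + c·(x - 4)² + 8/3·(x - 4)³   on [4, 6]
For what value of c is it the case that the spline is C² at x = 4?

p_0''(x) = -6 - 30·(x - 2), so p_0''(4) = -66. On the right, p_1''(4) = 2c, so c = -33.

-33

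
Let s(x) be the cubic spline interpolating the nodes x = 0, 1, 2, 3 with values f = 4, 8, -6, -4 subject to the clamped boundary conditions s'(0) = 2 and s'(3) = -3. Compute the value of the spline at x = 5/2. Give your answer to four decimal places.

-5.4583

With m_i denoting the second derivative at x_i, h_i = 1, 1, 1, and Δ_i = (y_(i+1) − y_i)/h_i = 4, -14, 2:
  1·m_0 + 4·m_1 + 1·m_2 = 6(Δ_1 - Δ_0) = -108
  1·m_1 + 4·m_2 + 1·m_3 = 6(Δ_2 - Δ_1) = 96
Clamped end conditions give two more equations: 2h_0·m_0 + h_0·m_1 = 6(Δ_0 - s'(0)) = 12 and h_2·m_2 + 2h_2·m_3 = 6(s'(3) - Δ_2) = -30.
Solving the tridiagonal system: m_0 = 86/3, m_1 = -136/3, m_2 = 134/3, m_3 = -112/3.
On [2, 3], s(x) = -6 - 20/3·(x - 2) + 67/3·(x - 2)² - 41/3·(x - 2)³.
With (x - 2) = 1/2: s(5/2) = -131/24.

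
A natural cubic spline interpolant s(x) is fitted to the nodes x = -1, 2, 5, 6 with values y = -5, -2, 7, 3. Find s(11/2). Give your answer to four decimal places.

Write σ_i for s''(x_i). With h_i = 3, 3, 1 and divided differences Δ_i = 1, 3, -4, the continuity of s' gives the tridiagonal system
  3·σ_0 + 12·σ_1 + 3·σ_2 = 6(Δ_1 - Δ_0) = 12
  3·σ_1 + 8·σ_2 + 1·σ_3 = 6(Δ_2 - Δ_1) = -42
Natural end conditions: σ_0 = σ_3 = 0.
Forward elimination and back-substitution give σ_0 = 0, σ_1 = 74/29, σ_2 = -180/29, σ_3 = 0.
On [5, 6], s(x) = 7 - 56/29·(x - 5) - 90/29·(x - 5)² + 30/29·(x - 5)³.
With (x - 5) = 1/2: s(11/2) = 625/116.

5.3879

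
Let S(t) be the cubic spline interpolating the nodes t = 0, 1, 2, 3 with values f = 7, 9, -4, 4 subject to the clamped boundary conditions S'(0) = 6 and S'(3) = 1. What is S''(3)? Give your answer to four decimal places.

Put M_i = S'' at the i-th knot. Here h = (1, 1, 1) and Δ = (2, -13, 8), so the interior equations h_(i-1)·M_(i-1) + 2(h_(i-1)+h_i)·M_i + h_i·M_(i+1) = 6(Δ_i − Δ_(i-1)) read
  1·M_0 + 4·M_1 + 1·M_2 = 6(Δ_1 - Δ_0) = -90
  1·M_1 + 4·M_2 + 1·M_3 = 6(Δ_2 - Δ_1) = 126
Clamped end conditions give two more equations: 2h_0·M_0 + h_0·M_1 = 6(Δ_0 - S'(0)) = -24 and h_2·M_2 + 2h_2·M_3 = 6(S'(3) - Δ_2) = -42.
Solving: M_0 = 20/3, M_1 = -112/3, M_2 = 158/3, M_3 = -142/3.

-47.3333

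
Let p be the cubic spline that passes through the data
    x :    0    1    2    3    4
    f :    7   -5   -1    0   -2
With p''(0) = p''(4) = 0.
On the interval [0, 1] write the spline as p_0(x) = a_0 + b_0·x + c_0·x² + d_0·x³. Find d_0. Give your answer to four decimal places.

4.4464

Write σ_i for p''(x_i). With h_i = 1, 1, 1, 1 and divided differences Δ_i = -12, 4, 1, -2, the continuity of p' gives the tridiagonal system
  1·σ_0 + 4·σ_1 + 1·σ_2 = 6(Δ_1 - Δ_0) = 96
  1·σ_1 + 4·σ_2 + 1·σ_3 = 6(Δ_2 - Δ_1) = -18
  1·σ_2 + 4·σ_3 + 1·σ_4 = 6(Δ_3 - Δ_2) = -18
Natural end conditions: σ_0 = σ_4 = 0.
Forward elimination and back-substitution give σ_0 = 0, σ_1 = 747/28, σ_2 = -75/7, σ_3 = -51/28, σ_4 = 0.
On [0, 1], with p_0(x) = a_0 + b_0·x + c_0·x² + d_0·x³: c_0 = σ_0/2 = 0, d_0 = (σ_1 - σ_0)/(6h_0) = 249/56, b_0 = Δ_0 - h_0(2σ_0 + σ_1)/6 = -921/56.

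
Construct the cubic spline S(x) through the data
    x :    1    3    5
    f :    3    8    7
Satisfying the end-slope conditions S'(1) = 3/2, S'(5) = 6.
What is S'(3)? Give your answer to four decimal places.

With m_i denoting the second derivative at x_i, h_i = 2, 2, and Δ_i = (y_(i+1) − y_i)/h_i = 5/2, -1/2:
  2·m_0 + 8·m_1 + 2·m_2 = 6(Δ_1 - Δ_0) = -18
Clamped end conditions give two more equations: 2h_0·m_0 + h_0·m_1 = 6(Δ_0 - S'(1)) = 6 and h_1·m_1 + 2h_1·m_2 = 6(S'(5) - Δ_1) = 39.
Forward elimination and back-substitution give m_0 = 39/8, m_1 = -27/4, m_2 = 105/8.
On [3, 5], S'(x) = b_1 + 2c_1·(x - 3) + 3d_1·(x - 3)² with b_1 = Δ_1 - h_1(2m_1 + m_2)/6 = -3/8, c_1 = m_1/2 = -27/8, d_1 = (m_2 - m_1)/(6h_1) = 53/32. So S'(3) = -3/8.

-0.3750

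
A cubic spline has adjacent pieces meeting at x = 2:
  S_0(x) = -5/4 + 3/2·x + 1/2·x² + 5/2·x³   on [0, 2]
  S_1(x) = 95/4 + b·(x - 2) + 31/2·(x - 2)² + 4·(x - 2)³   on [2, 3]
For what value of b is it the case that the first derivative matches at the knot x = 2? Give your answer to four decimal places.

S_0'(x) = 3/2 + 1·x + 15/2·x², so S_0'(2) = 67/2. On the right, S_1'(2) = b, so b = 67/2.

33.5000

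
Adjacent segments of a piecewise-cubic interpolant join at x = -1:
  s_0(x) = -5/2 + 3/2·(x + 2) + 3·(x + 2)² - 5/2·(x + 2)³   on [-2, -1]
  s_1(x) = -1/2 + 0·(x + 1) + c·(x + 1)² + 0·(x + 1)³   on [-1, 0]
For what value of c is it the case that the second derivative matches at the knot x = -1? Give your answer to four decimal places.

s_0''(x) = 6 - 15·(x + 2), so s_0''(-1) = -9. On the right, s_1''(-1) = 2c, so c = -9/2.

-4.5000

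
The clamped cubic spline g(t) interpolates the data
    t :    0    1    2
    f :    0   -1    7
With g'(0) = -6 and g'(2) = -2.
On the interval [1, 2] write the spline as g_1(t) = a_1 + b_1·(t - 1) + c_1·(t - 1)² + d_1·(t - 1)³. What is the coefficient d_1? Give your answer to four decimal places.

-10.7500

Write m_i for g''(x_i). With h_i = 1, 1 and divided differences Δ_i = -1, 8, the continuity of g' gives the tridiagonal system
  1·m_0 + 4·m_1 + 1·m_2 = 6(Δ_1 - Δ_0) = 54
Clamped end conditions give two more equations: 2h_0·m_0 + h_0·m_1 = 6(Δ_0 - g'(0)) = 30 and h_1·m_1 + 2h_1·m_2 = 6(g'(2) - Δ_1) = -60.
Solving the tridiagonal system: m_0 = 7/2, m_1 = 23, m_2 = -83/2.
On [1, 2], with g_1(t) = a_1 + b_1·(t - 1) + c_1·(t - 1)² + d_1·(t - 1)³: c_1 = m_1/2 = 23/2, d_1 = (m_2 - m_1)/(6h_1) = -43/4, b_1 = Δ_1 - h_1(2m_1 + m_2)/6 = 29/4.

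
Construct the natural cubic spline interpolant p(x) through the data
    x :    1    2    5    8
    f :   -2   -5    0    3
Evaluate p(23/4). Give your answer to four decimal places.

With M_i denoting the second derivative at x_i, h_i = 1, 3, 3, and Δ_i = (y_(i+1) − y_i)/h_i = -3, 5/3, 1:
  1·M_0 + 8·M_1 + 3·M_2 = 6(Δ_1 - Δ_0) = 28
  3·M_1 + 12·M_2 + 3·M_3 = 6(Δ_2 - Δ_1) = -4
Natural end conditions: M_0 = M_3 = 0.
Forward elimination and back-substitution give M_0 = 0, M_1 = 4, M_2 = -4/3, M_3 = 0.
On [5, 8], p(x) = 0 + 7/3·(x - 5) - 2/3·(x - 5)² + 2/27·(x - 5)³.
With (x - 5) = 3/4: p(23/4) = 45/32.

1.4063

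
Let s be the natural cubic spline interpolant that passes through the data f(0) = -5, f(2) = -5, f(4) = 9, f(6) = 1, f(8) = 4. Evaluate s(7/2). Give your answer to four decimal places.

6.8552

Put σ_i = s'' at the i-th knot. Here h = (2, 2, 2, 2) and Δ = (0, 7, -4, 3/2), so the interior equations h_(i-1)·σ_(i-1) + 2(h_(i-1)+h_i)·σ_i + h_i·σ_(i+1) = 6(Δ_i − Δ_(i-1)) read
  2·σ_0 + 8·σ_1 + 2·σ_2 = 6(Δ_1 - Δ_0) = 42
  2·σ_1 + 8·σ_2 + 2·σ_3 = 6(Δ_2 - Δ_1) = -66
  2·σ_2 + 8·σ_3 + 2·σ_4 = 6(Δ_3 - Δ_2) = 33
Natural end conditions: σ_0 = σ_4 = 0.
Forward elimination and back-substitution give σ_0 = 0, σ_1 = 927/112, σ_2 = -339/28, σ_3 = 801/112, σ_4 = 0.
On [2, 4], s(x) = -5 + 309/56·(x - 2) + 927/224·(x - 2)² - 761/448·(x - 2)³.
With (x - 2) = 3/2: s(7/2) = 24569/3584.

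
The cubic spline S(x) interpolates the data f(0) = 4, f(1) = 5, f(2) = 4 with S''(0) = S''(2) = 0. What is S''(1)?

Let σ_i = S''(x_i). Step sizes h_i = 1, 1; slopes of the chords Δ_i = (y_(i+1) - y_i)/h_i = 1, -1.
  1·σ_0 + 4·σ_1 + 1·σ_2 = 6(Δ_1 - Δ_0) = -12
Natural end conditions: σ_0 = σ_2 = 0.
Solving the tridiagonal system: σ_0 = 0, σ_1 = -3, σ_2 = 0.

-3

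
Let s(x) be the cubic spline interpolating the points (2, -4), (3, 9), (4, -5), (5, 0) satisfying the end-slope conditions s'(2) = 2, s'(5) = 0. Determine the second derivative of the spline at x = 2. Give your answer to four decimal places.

69.0667

Put M_i = s'' at the i-th knot. Here h = (1, 1, 1) and Δ = (13, -14, 5), so the interior equations h_(i-1)·M_(i-1) + 2(h_(i-1)+h_i)·M_i + h_i·M_(i+1) = 6(Δ_i − Δ_(i-1)) read
  1·M_0 + 4·M_1 + 1·M_2 = 6(Δ_1 - Δ_0) = -162
  1·M_1 + 4·M_2 + 1·M_3 = 6(Δ_2 - Δ_1) = 114
Clamped end conditions give two more equations: 2h_0·M_0 + h_0·M_1 = 6(Δ_0 - s'(2)) = 66 and h_2·M_2 + 2h_2·M_3 = 6(s'(5) - Δ_2) = -30.
Hence M_0 = 1036/15, M_1 = -1082/15, M_2 = 862/15, M_3 = -656/15.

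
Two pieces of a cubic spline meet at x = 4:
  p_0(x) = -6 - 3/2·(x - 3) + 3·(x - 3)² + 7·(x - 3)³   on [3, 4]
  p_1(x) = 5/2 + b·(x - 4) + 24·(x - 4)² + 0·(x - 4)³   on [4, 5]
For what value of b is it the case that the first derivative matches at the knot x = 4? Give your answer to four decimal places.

25.5000

p_0'(x) = -3/2 + 6·(x - 3) + 21·(x - 3)², so p_0'(4) = 51/2. On the right, p_1'(4) = b, so b = 51/2.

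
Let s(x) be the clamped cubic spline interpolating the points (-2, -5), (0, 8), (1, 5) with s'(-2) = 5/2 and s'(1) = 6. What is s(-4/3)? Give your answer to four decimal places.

Write M_i for s''(x_i). With h_i = 2, 1 and divided differences Δ_i = 13/2, -3, the continuity of s' gives the tridiagonal system
  2·M_0 + 6·M_1 + 1·M_2 = 6(Δ_1 - Δ_0) = -57
Clamped end conditions give two more equations: 2h_0·M_0 + h_0·M_1 = 6(Δ_0 - s'(-2)) = 24 and h_1·M_1 + 2h_1·M_2 = 6(s'(1) - Δ_1) = 54.
Solving: M_0 = 50/3, M_1 = -64/3, M_2 = 113/3.
On [-2, 0], s(x) = -5 + 5/2·(x + 2) + 25/3·(x + 2)² - 19/6·(x + 2)³.
With (x + 2) = 2/3: s(-4/3) = -46/81.

-0.5679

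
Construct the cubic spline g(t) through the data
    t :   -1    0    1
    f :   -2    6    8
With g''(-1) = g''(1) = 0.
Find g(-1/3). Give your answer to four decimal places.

3.8889

Put M_i = g'' at the i-th knot. Here h = (1, 1) and Δ = (8, 2), so the interior equations h_(i-1)·M_(i-1) + 2(h_(i-1)+h_i)·M_i + h_i·M_(i+1) = 6(Δ_i − Δ_(i-1)) read
  1·M_0 + 4·M_1 + 1·M_2 = 6(Δ_1 - Δ_0) = -36
Natural end conditions: M_0 = M_2 = 0.
Solving the tridiagonal system: M_0 = 0, M_1 = -9, M_2 = 0.
On [-1, 0], g(t) = -2 + 19/2·(t + 1) + 0·(t + 1)² - 3/2·(t + 1)³.
With (t + 1) = 2/3: g(-1/3) = 35/9.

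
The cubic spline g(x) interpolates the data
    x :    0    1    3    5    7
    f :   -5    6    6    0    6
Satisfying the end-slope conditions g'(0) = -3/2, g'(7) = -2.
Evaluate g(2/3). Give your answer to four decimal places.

Put m_i = g'' at the i-th knot. Here h = (1, 2, 2, 2) and Δ = (11, 0, -3, 3), so the interior equations h_(i-1)·m_(i-1) + 2(h_(i-1)+h_i)·m_i + h_i·m_(i+1) = 6(Δ_i − Δ_(i-1)) read
  1·m_0 + 6·m_1 + 2·m_2 = 6(Δ_1 - Δ_0) = -66
  2·m_1 + 8·m_2 + 2·m_3 = 6(Δ_2 - Δ_1) = -18
  2·m_2 + 8·m_3 + 2·m_4 = 6(Δ_3 - Δ_2) = 36
Clamped end conditions give two more equations: 2h_0·m_0 + h_0·m_1 = 6(Δ_0 - g'(0)) = 75 and h_3·m_3 + 2h_3·m_4 = 6(g'(7) - Δ_3) = -30.
Solving: m_0 = 2023/43, m_1 = -821/43, m_2 = 65/86, m_3 = 304/43, m_4 = -949/86.
On [0, 1], g(x) = -5 - 3/2·x + 2023/86·x² - 474/43·x³.
With x = 2/3: g(2/3) = 460/387.

1.1886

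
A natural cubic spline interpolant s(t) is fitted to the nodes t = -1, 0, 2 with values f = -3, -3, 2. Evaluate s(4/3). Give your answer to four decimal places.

With m_i denoting the second derivative at x_i, h_i = 1, 2, and Δ_i = (y_(i+1) − y_i)/h_i = 0, 5/2:
  1·m_0 + 6·m_1 + 2·m_2 = 6(Δ_1 - Δ_0) = 15
Natural end conditions: m_0 = m_2 = 0.
Solving the tridiagonal system: m_0 = 0, m_1 = 5/2, m_2 = 0.
On [0, 2], s(t) = -3 + 5/6·t + 5/4·t² - 5/24·t³.
With t = 4/3: s(4/3) = -13/81.

-0.1605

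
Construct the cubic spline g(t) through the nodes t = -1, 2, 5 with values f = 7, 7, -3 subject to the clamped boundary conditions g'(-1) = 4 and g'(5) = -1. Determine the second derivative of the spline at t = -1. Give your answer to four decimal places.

-3.1667

Let σ_i = g''(x_i). Step sizes h_i = 3, 3; slopes of the chords Δ_i = (y_(i+1) - y_i)/h_i = 0, -10/3.
  3·σ_0 + 12·σ_1 + 3·σ_2 = 6(Δ_1 - Δ_0) = -20
Clamped end conditions give two more equations: 2h_0·σ_0 + h_0·σ_1 = 6(Δ_0 - g'(-1)) = -24 and h_1·σ_1 + 2h_1·σ_2 = 6(g'(5) - Δ_1) = 14.
Solving: σ_0 = -19/6, σ_1 = -5/3, σ_2 = 19/6.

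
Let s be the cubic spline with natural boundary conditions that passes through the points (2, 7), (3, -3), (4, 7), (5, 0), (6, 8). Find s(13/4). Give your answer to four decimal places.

Let M_i = s''(x_i). Step sizes h_i = 1, 1, 1, 1; slopes of the chords Δ_i = (y_(i+1) - y_i)/h_i = -10, 10, -7, 8.
  1·M_0 + 4·M_1 + 1·M_2 = 6(Δ_1 - Δ_0) = 120
  1·M_1 + 4·M_2 + 1·M_3 = 6(Δ_2 - Δ_1) = -102
  1·M_2 + 4·M_3 + 1·M_4 = 6(Δ_3 - Δ_2) = 90
Natural end conditions: M_0 = M_4 = 0.
Forward elimination and back-substitution give M_0 = 0, M_1 = 1149/28, M_2 = -309/7, M_3 = 939/28, M_4 = 0.
On [3, 4], s(t) = -3 + 103/28·(t - 3) + 1149/56·(t - 3)² - 795/56·(t - 3)³.
With (t - 3) = 1/4: s(13/4) = -3655/3584.

-1.0198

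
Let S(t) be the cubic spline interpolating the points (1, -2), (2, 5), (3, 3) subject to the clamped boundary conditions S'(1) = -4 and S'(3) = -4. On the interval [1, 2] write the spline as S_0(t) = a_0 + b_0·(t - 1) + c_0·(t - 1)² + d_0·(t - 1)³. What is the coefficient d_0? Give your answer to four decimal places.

Let m_i = S''(x_i). Step sizes h_i = 1, 1; slopes of the chords Δ_i = (y_(i+1) - y_i)/h_i = 7, -2.
  1·m_0 + 4·m_1 + 1·m_2 = 6(Δ_1 - Δ_0) = -54
Clamped end conditions give two more equations: 2h_0·m_0 + h_0·m_1 = 6(Δ_0 - S'(1)) = 66 and h_1·m_1 + 2h_1·m_2 = 6(S'(3) - Δ_1) = -12.
Solving: m_0 = 93/2, m_1 = -27, m_2 = 15/2.
On [1, 2], with S_0(t) = a_0 + b_0·(t - 1) + c_0·(t - 1)² + d_0·(t - 1)³: c_0 = m_0/2 = 93/4, d_0 = (m_1 - m_0)/(6h_0) = -49/4, b_0 = Δ_0 - h_0(2m_0 + m_1)/6 = -4.

-12.2500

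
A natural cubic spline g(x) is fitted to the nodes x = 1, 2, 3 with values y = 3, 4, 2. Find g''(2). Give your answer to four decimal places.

Let σ_i = g''(x_i). Step sizes h_i = 1, 1; slopes of the chords Δ_i = (y_(i+1) - y_i)/h_i = 1, -2.
  1·σ_0 + 4·σ_1 + 1·σ_2 = 6(Δ_1 - Δ_0) = -18
Natural end conditions: σ_0 = σ_2 = 0.
Solving: σ_0 = 0, σ_1 = -9/2, σ_2 = 0.

-4.5000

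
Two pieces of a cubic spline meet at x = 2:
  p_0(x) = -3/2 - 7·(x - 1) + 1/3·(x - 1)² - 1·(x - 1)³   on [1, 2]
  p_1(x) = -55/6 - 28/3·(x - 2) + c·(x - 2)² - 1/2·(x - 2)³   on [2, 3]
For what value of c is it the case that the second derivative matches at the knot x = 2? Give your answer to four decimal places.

p_0''(x) = 2/3 - 6·(x - 1), so p_0''(2) = -16/3. On the right, p_1''(2) = 2c, so c = -8/3.

-2.6667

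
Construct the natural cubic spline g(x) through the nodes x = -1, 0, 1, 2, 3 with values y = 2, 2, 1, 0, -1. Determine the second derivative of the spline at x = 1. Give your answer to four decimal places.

0.4286

Put M_i = g'' at the i-th knot. Here h = (1, 1, 1, 1) and Δ = (0, -1, -1, -1), so the interior equations h_(i-1)·M_(i-1) + 2(h_(i-1)+h_i)·M_i + h_i·M_(i+1) = 6(Δ_i − Δ_(i-1)) read
  1·M_0 + 4·M_1 + 1·M_2 = 6(Δ_1 - Δ_0) = -6
  1·M_1 + 4·M_2 + 1·M_3 = 6(Δ_2 - Δ_1) = 0
  1·M_2 + 4·M_3 + 1·M_4 = 6(Δ_3 - Δ_2) = 0
Natural end conditions: M_0 = M_4 = 0.
Forward elimination and back-substitution give M_0 = 0, M_1 = -45/28, M_2 = 3/7, M_3 = -3/28, M_4 = 0.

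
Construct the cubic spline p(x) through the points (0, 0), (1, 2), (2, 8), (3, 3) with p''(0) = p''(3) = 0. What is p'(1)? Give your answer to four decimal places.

With m_i denoting the second derivative at x_i, h_i = 1, 1, 1, and Δ_i = (y_(i+1) − y_i)/h_i = 2, 6, -5:
  1·m_0 + 4·m_1 + 1·m_2 = 6(Δ_1 - Δ_0) = 24
  1·m_1 + 4·m_2 + 1·m_3 = 6(Δ_2 - Δ_1) = -66
Natural end conditions: m_0 = m_3 = 0.
Hence m_0 = 0, m_1 = 54/5, m_2 = -96/5, m_3 = 0.
On [1, 2], p'(x) = b_1 + 2c_1·(x - 1) + 3d_1·(x - 1)² with b_1 = Δ_1 - h_1(2m_1 + m_2)/6 = 28/5, c_1 = m_1/2 = 27/5, d_1 = (m_2 - m_1)/(6h_1) = -5. So p'(1) = 28/5.

5.6000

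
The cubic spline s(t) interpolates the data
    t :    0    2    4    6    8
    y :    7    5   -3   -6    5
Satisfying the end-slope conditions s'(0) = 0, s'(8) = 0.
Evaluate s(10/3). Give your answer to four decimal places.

Put M_i = s'' at the i-th knot. Here h = (2, 2, 2, 2) and Δ = (-1, -4, -3/2, 11/2), so the interior equations h_(i-1)·M_(i-1) + 2(h_(i-1)+h_i)·M_i + h_i·M_(i+1) = 6(Δ_i − Δ_(i-1)) read
  2·M_0 + 8·M_1 + 2·M_2 = 6(Δ_1 - Δ_0) = -18
  2·M_1 + 8·M_2 + 2·M_3 = 6(Δ_2 - Δ_1) = 15
  2·M_2 + 8·M_3 + 2·M_4 = 6(Δ_3 - Δ_2) = 42
Clamped end conditions give two more equations: 2h_0·M_0 + h_0·M_1 = 6(Δ_0 - s'(0)) = -6 and h_3·M_3 + 2h_3·M_4 = 6(s'(8) - Δ_3) = -33.
Solving the tridiagonal system: M_0 = -3/8, M_1 = -9/4, M_2 = 3/8, M_3 = 33/4, M_4 = -99/8.
On [2, 4], s(t) = 5 - 21/8·(t - 2) - 9/8·(t - 2)² + 7/32·(t - 2)³.
With (t - 2) = 4/3: s(10/3) = 1/54.

0.0185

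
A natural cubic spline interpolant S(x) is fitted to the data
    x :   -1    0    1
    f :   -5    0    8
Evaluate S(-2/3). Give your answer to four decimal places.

-3.5556

With m_i denoting the second derivative at x_i, h_i = 1, 1, and Δ_i = (y_(i+1) − y_i)/h_i = 5, 8:
  1·m_0 + 4·m_1 + 1·m_2 = 6(Δ_1 - Δ_0) = 18
Natural end conditions: m_0 = m_2 = 0.
Solving: m_0 = 0, m_1 = 9/2, m_2 = 0.
On [-1, 0], S(x) = -5 + 17/4·(x + 1) + 0·(x + 1)² + 3/4·(x + 1)³.
With (x + 1) = 1/3: S(-2/3) = -32/9.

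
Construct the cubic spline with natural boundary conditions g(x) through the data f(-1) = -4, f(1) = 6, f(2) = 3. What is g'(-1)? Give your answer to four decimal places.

With M_i denoting the second derivative at x_i, h_i = 2, 1, and Δ_i = (y_(i+1) − y_i)/h_i = 5, -3:
  2·M_0 + 6·M_1 + 1·M_2 = 6(Δ_1 - Δ_0) = -48
Natural end conditions: M_0 = M_2 = 0.
Hence M_0 = 0, M_1 = -8, M_2 = 0.
On [-1, 1], g'(x) = b_0 + 2c_0·(x + 1) + 3d_0·(x + 1)² with b_0 = Δ_0 - h_0(2M_0 + M_1)/6 = 23/3, c_0 = M_0/2 = 0, d_0 = (M_1 - M_0)/(6h_0) = -2/3. So g'(-1) = 23/3.

7.6667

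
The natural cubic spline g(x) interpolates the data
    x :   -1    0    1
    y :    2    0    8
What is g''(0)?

With m_i denoting the second derivative at x_i, h_i = 1, 1, and Δ_i = (y_(i+1) − y_i)/h_i = -2, 8:
  1·m_0 + 4·m_1 + 1·m_2 = 6(Δ_1 - Δ_0) = 60
Natural end conditions: m_0 = m_2 = 0.
Solving: m_0 = 0, m_1 = 15, m_2 = 0.

15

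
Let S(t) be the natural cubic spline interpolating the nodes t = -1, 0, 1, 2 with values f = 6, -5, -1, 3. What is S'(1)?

6

Put m_i = S'' at the i-th knot. Here h = (1, 1, 1) and Δ = (-11, 4, 4), so the interior equations h_(i-1)·m_(i-1) + 2(h_(i-1)+h_i)·m_i + h_i·m_(i+1) = 6(Δ_i − Δ_(i-1)) read
  1·m_0 + 4·m_1 + 1·m_2 = 6(Δ_1 - Δ_0) = 90
  1·m_1 + 4·m_2 + 1·m_3 = 6(Δ_2 - Δ_1) = 0
Natural end conditions: m_0 = m_3 = 0.
Solving the tridiagonal system: m_0 = 0, m_1 = 24, m_2 = -6, m_3 = 0.
On [1, 2], S'(t) = b_2 + 2c_2·(t - 1) + 3d_2·(t - 1)² with b_2 = Δ_2 - h_2(2m_2 + m_3)/6 = 6, c_2 = m_2/2 = -3, d_2 = (m_3 - m_2)/(6h_2) = 1. So S'(1) = 6.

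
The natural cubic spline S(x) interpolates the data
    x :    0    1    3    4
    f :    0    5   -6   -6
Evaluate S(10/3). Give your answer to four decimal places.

-6.6250

Let M_i = S''(x_i). Step sizes h_i = 1, 2, 1; slopes of the chords Δ_i = (y_(i+1) - y_i)/h_i = 5, -11/2, 0.
  1·M_0 + 6·M_1 + 2·M_2 = 6(Δ_1 - Δ_0) = -63
  2·M_1 + 6·M_2 + 1·M_3 = 6(Δ_2 - Δ_1) = 33
Natural end conditions: M_0 = M_3 = 0.
Solving: M_0 = 0, M_1 = -111/8, M_2 = 81/8, M_3 = 0.
On [3, 4], S(x) = -6 - 27/8·(x - 3) + 81/16·(x - 3)² - 27/16·(x - 3)³.
With (x - 3) = 1/3: S(10/3) = -53/8.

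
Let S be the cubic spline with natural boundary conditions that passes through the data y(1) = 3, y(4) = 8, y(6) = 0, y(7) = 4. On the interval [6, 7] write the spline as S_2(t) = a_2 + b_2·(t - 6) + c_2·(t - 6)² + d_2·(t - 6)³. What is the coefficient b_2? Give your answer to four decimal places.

0.7381

Write σ_i for S''(x_i). With h_i = 3, 2, 1 and divided differences Δ_i = 5/3, -4, 4, the continuity of S' gives the tridiagonal system
  3·σ_0 + 10·σ_1 + 2·σ_2 = 6(Δ_1 - Δ_0) = -34
  2·σ_1 + 6·σ_2 + 1·σ_3 = 6(Δ_2 - Δ_1) = 48
Natural end conditions: σ_0 = σ_3 = 0.
Solving: σ_0 = 0, σ_1 = -75/14, σ_2 = 137/14, σ_3 = 0.
On [6, 7], with S_2(t) = a_2 + b_2·(t - 6) + c_2·(t - 6)² + d_2·(t - 6)³: c_2 = σ_2/2 = 137/28, d_2 = (σ_3 - σ_2)/(6h_2) = -137/84, b_2 = Δ_2 - h_2(2σ_2 + σ_3)/6 = 31/42.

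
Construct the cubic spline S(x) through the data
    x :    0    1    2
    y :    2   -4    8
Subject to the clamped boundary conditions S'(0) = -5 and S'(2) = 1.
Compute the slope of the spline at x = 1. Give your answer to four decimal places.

5.5000

With M_i denoting the second derivative at x_i, h_i = 1, 1, and Δ_i = (y_(i+1) − y_i)/h_i = -6, 12:
  1·M_0 + 4·M_1 + 1·M_2 = 6(Δ_1 - Δ_0) = 108
Clamped end conditions give two more equations: 2h_0·M_0 + h_0·M_1 = 6(Δ_0 - S'(0)) = -6 and h_1·M_1 + 2h_1·M_2 = 6(S'(2) - Δ_1) = -66.
Hence M_0 = -27, M_1 = 48, M_2 = -57.
On [1, 2], S'(x) = b_1 + 2c_1·(x - 1) + 3d_1·(x - 1)² with b_1 = Δ_1 - h_1(2M_1 + M_2)/6 = 11/2, c_1 = M_1/2 = 24, d_1 = (M_2 - M_1)/(6h_1) = -35/2. So S'(1) = 11/2.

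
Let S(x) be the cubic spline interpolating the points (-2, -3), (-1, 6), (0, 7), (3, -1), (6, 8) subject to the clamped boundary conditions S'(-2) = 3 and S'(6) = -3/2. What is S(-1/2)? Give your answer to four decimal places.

Write M_i for S''(x_i). With h_i = 1, 1, 3, 3 and divided differences Δ_i = 9, 1, -8/3, 3, the continuity of S' gives the tridiagonal system
  1·M_0 + 4·M_1 + 1·M_2 = 6(Δ_1 - Δ_0) = -48
  1·M_1 + 8·M_2 + 3·M_3 = 6(Δ_2 - Δ_1) = -22
  3·M_2 + 12·M_3 + 3·M_4 = 6(Δ_3 - Δ_2) = 34
Clamped end conditions give two more equations: 2h_0·M_0 + h_0·M_1 = 6(Δ_0 - S'(-2)) = 36 and h_3·M_3 + 2h_3·M_4 = 6(S'(6) - Δ_3) = -27.
Solving: M_0 = 3033/112, M_1 = -1017/56, M_2 = -39/16, M_3 = 877/168, M_4 = -2389/336.
On [-1, 0], S(x) = 6 + 1671/224·(x + 1) - 1017/112·(x + 1)² + 587/224·(x + 1)³.
With (x + 1) = 1/2: S(-1/2) = 13955/1792.

7.7874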